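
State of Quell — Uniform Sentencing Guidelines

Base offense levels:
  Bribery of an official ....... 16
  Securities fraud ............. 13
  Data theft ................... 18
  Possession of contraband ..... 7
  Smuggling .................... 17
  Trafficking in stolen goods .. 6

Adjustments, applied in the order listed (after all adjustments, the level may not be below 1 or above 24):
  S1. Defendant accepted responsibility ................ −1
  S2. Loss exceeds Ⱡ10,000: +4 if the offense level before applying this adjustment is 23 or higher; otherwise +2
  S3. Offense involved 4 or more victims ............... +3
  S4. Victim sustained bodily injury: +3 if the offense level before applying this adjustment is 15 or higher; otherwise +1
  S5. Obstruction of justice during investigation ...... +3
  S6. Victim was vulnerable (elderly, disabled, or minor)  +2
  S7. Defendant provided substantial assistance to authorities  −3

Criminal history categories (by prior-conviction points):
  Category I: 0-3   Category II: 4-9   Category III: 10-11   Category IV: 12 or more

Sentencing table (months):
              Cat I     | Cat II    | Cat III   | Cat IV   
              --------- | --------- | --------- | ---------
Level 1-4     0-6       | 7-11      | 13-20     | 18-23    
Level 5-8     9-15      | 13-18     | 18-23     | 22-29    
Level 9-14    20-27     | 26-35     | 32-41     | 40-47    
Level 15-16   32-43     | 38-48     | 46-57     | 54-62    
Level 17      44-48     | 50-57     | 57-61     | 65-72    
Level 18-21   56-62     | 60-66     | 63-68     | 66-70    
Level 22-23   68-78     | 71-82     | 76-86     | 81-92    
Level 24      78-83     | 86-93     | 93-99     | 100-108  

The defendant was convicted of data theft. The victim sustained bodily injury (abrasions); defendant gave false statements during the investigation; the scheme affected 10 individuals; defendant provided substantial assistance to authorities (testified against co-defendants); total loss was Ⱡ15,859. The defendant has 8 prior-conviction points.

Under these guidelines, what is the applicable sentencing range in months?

Base offense level for data theft: 18.
S1 does not apply.
S2 applies (level before this adjustment is 18 < 23, so +2): 18 + 2 = 20.
S3 applies: 20 + 3 = 23.
S4 applies (level before this adjustment is 23 ≥ 15, so +3): 23 + 3 = 26.
S5 applies: 26 + 3 = 29.
S6 does not apply.
S7 applies: 29 − 3 = 26.
Level 26 exceeds the maximum of 24; capped at 24.
Final offense level: 24.
Criminal history: 8 prior points → Category II (4-9).
Level 24 falls in the 24 band.
Grid: Level 24 × Category II = 86-93 months.

86-93 months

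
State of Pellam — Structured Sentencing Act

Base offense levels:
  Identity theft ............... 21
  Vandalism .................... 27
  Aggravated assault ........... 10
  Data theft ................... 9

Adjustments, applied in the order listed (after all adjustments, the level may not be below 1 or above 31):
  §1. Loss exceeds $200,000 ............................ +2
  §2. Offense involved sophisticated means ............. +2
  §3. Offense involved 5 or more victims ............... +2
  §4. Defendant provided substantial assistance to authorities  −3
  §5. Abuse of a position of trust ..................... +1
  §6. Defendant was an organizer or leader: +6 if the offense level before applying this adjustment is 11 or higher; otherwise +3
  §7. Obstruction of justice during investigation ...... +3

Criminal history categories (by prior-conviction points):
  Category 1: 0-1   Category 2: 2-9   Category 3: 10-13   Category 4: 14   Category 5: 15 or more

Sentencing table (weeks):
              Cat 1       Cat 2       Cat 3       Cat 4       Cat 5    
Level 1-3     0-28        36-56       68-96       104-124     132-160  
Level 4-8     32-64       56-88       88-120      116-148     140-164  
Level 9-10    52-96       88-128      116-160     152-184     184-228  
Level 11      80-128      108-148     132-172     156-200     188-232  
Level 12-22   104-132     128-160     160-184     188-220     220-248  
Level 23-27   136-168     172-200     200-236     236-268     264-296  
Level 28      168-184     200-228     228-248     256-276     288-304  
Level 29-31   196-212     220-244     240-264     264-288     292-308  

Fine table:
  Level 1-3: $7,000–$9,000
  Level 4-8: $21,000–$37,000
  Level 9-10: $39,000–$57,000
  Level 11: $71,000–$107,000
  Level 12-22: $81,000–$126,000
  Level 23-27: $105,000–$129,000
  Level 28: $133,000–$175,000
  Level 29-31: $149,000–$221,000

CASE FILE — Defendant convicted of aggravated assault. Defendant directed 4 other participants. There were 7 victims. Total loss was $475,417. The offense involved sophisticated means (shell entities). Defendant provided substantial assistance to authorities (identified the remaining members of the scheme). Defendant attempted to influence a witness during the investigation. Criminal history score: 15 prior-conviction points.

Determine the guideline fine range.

Base offense level for aggravated assault: 10.
§1 applies: 10 + 2 = 12.
§2 applies: 12 + 2 = 14.
§3 applies: 14 + 2 = 16.
§4 applies: 16 − 3 = 13.
§5 does not apply.
§6 applies (level before this adjustment is 13 ≥ 11, so +6): 13 + 6 = 19.
§7 applies: 19 + 3 = 22.
Final offense level: 22.
Level 22 falls in the 12-22 band.
Fine table: Level 12-22 → $81,000–$126,000.

$81,000–$126,000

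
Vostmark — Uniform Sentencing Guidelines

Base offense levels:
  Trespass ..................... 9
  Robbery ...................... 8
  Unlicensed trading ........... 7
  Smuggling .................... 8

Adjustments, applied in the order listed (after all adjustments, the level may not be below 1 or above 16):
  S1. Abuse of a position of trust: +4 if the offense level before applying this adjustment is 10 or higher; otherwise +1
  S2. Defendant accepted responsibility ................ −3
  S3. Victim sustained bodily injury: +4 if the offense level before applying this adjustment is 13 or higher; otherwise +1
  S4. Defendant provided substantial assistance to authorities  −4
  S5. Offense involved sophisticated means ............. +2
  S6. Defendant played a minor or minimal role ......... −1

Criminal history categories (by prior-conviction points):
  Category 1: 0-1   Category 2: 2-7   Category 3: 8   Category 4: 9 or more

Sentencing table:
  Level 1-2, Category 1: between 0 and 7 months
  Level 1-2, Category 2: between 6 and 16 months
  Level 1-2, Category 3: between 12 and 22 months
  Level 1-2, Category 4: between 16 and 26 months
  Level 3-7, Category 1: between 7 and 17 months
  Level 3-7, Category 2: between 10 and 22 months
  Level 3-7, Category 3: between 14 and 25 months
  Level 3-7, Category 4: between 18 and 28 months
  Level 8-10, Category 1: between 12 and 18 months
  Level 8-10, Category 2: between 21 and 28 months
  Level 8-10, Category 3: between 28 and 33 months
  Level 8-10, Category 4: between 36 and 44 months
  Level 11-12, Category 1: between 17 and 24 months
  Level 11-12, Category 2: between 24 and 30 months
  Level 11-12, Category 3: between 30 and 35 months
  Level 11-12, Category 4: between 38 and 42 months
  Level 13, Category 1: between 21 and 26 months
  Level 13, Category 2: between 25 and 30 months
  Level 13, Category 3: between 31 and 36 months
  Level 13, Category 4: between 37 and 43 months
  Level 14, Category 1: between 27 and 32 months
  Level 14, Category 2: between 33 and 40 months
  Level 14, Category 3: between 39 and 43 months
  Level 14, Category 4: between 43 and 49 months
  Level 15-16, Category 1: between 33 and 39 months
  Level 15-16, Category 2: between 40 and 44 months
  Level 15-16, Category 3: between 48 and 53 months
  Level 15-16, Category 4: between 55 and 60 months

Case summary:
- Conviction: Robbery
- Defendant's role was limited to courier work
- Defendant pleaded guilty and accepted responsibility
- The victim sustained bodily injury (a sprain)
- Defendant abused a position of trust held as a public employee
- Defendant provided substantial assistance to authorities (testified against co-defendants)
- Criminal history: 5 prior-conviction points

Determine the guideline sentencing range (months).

Base offense level for robbery: 8.
S1 applies (level before this adjustment is 8 < 10, so +1): 8 + 1 = 9.
S2 applies: 9 − 3 = 6.
S3 applies (level before this adjustment is 6 < 13, so +1): 6 + 1 = 7.
S4 applies: 7 − 4 = 3.
S5 does not apply.
S6 applies: 3 − 1 = 2.
Final offense level: 2.
Criminal history: 5 prior points → Category 2 (2-7).
Level 2 falls in the 1-2 band.
Grid: Level 1-2 × Category 2 = 6-16 months.

6-16 months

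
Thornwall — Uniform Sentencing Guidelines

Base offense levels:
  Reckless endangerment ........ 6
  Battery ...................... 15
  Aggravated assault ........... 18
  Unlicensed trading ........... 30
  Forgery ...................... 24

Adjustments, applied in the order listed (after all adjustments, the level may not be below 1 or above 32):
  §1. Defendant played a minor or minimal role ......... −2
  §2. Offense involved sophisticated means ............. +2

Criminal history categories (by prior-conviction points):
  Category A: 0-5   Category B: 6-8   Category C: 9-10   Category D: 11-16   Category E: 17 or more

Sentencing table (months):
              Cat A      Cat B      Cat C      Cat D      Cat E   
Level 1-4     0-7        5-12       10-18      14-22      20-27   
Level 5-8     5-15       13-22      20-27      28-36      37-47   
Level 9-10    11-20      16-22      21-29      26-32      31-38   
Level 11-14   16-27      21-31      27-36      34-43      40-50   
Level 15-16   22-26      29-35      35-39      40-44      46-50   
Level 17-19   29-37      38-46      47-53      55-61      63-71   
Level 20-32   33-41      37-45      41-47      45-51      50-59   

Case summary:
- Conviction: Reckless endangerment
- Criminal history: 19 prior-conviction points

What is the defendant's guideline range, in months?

Base offense level for reckless endangerment: 6.
Final offense level: 6.
Criminal history: 19 prior points → Category E (17+).
Level 6 falls in the 5-8 band.
Grid: Level 5-8 × Category E = 37-47 months.

37-47 months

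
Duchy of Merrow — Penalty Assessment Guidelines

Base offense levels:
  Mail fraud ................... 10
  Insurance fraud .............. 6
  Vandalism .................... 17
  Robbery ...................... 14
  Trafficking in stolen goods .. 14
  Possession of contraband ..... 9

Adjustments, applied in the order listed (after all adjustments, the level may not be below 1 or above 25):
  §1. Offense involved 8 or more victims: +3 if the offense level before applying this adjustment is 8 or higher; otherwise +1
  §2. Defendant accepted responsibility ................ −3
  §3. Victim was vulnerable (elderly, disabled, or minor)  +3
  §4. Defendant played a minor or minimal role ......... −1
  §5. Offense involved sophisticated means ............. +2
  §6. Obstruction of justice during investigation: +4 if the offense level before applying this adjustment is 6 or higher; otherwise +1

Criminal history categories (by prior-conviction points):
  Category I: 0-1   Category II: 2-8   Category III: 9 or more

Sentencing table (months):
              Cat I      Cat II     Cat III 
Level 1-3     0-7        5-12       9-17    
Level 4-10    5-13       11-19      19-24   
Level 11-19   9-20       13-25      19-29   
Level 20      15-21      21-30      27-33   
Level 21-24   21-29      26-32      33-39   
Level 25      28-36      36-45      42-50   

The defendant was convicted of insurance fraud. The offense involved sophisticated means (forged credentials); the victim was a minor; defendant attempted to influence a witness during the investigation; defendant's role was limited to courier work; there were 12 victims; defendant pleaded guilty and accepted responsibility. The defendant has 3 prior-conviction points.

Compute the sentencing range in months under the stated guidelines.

Base offense level for insurance fraud: 6.
§1 applies (level before this adjustment is 6 < 8, so +1): 6 + 1 = 7.
§2 applies: 7 − 3 = 4.
§3 applies: 4 + 3 = 7.
§4 applies: 7 − 1 = 6.
§5 applies: 6 + 2 = 8.
§6 applies (level before this adjustment is 8 ≥ 6, so +4): 8 + 4 = 12.
Final offense level: 12.
Criminal history: 3 prior points → Category II (2-8).
Level 12 falls in the 11-19 band.
Grid: Level 11-19 × Category II = 13-25 months.

13-25 months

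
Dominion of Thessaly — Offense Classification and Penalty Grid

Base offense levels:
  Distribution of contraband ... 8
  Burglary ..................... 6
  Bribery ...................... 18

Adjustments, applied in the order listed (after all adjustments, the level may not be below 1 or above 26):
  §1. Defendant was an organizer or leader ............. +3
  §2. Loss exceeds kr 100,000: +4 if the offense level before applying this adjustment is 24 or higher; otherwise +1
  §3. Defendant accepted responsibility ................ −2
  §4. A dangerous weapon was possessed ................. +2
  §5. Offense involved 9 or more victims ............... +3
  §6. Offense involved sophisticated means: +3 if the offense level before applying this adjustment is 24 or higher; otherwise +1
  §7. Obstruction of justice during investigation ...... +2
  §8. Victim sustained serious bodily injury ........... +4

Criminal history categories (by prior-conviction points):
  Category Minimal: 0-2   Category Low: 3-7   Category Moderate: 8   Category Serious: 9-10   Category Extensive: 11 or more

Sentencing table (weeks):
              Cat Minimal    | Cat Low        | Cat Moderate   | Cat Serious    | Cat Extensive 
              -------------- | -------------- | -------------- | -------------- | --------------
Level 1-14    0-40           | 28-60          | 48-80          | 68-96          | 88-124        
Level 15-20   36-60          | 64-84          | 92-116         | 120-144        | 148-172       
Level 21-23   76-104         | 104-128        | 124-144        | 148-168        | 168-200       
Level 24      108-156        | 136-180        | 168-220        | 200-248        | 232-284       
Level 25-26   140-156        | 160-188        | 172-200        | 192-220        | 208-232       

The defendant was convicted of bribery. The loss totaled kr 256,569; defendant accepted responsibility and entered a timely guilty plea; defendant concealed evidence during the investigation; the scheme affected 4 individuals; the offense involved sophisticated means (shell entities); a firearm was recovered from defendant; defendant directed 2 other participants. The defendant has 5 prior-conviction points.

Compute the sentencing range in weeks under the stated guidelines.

Base offense level for bribery: 18.
§1 applies: 18 + 3 = 21.
§2 applies (level before this adjustment is 21 < 24, so +1): 21 + 1 = 22.
§3 applies: 22 − 2 = 20.
§4 applies: 20 + 2 = 22.
§5 does not apply.
§6 applies (level before this adjustment is 22 < 24, so +1): 22 + 1 = 23.
§7 applies: 23 + 2 = 25.
§8 does not apply.
Final offense level: 25.
Criminal history: 5 prior points → Category Low (3-7).
Level 25 falls in the 25-26 band.
Grid: Level 25-26 × Category Low = 160-188 weeks.

160-188 weeks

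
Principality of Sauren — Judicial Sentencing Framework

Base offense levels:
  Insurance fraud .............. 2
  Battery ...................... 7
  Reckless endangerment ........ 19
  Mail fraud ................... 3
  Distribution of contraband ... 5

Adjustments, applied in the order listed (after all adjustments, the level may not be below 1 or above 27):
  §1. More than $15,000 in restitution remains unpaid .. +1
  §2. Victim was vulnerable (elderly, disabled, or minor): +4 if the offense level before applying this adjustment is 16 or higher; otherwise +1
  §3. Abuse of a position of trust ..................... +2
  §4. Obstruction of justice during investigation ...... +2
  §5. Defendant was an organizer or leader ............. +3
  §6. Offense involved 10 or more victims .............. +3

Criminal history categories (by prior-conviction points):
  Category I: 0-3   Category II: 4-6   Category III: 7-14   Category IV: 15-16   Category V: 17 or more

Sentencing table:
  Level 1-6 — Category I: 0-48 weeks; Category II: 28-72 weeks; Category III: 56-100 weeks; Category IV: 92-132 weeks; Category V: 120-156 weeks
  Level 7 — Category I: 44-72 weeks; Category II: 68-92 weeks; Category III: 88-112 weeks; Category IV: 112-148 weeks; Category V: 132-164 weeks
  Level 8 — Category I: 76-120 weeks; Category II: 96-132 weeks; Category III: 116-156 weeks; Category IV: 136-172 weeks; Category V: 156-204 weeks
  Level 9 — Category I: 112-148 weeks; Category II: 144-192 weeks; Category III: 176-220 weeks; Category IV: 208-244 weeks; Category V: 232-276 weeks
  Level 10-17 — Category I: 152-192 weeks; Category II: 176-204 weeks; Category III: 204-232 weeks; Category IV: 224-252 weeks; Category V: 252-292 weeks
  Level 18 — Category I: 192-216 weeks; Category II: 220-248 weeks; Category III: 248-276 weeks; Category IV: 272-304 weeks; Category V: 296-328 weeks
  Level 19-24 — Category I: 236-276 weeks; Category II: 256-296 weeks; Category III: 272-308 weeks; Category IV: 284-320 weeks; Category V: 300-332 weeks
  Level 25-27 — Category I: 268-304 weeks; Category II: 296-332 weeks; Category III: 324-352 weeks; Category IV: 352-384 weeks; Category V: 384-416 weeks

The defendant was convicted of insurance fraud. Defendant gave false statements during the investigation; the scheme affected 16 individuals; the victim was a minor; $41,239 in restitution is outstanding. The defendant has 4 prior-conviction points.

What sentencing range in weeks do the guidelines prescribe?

Base offense level for insurance fraud: 2.
§1 applies: 2 + 1 = 3.
§2 applies (level before this adjustment is 3 < 16, so +1): 3 + 1 = 4.
§3 does not apply.
§4 applies: 4 + 2 = 6.
§6 applies: 6 + 3 = 9.
Final offense level: 9.
Criminal history: 4 prior points → Category II (4-6).
Level 9 falls in the 9 band.
Grid: Level 9 × Category II = 144-192 weeks.

144-192 weeks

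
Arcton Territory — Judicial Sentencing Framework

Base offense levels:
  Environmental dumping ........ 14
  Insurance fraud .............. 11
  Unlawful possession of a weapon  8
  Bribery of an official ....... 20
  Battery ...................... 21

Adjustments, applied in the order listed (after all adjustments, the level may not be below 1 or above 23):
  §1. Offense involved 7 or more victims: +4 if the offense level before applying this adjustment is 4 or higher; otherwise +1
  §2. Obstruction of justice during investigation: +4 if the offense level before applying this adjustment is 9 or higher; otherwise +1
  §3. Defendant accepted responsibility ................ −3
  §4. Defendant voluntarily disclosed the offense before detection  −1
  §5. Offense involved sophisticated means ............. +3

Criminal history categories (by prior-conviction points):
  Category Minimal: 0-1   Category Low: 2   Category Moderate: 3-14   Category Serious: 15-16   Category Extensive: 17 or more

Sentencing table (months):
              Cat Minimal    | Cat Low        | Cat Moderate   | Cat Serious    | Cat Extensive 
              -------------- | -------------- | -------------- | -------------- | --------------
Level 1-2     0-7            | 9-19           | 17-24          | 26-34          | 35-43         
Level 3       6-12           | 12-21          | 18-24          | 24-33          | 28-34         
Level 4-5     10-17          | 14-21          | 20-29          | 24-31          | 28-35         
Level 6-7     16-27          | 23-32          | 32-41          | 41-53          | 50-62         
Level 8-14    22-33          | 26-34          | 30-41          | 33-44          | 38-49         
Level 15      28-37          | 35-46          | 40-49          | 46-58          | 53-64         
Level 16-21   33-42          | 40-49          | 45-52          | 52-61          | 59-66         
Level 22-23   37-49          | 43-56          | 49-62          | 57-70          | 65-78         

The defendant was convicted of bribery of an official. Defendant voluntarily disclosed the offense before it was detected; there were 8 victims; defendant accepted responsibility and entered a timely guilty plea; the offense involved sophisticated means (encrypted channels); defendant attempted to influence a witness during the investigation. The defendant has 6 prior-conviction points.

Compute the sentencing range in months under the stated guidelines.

49-62 months

Base offense level for bribery of an official: 20.
§1 applies (level before this adjustment is 20 ≥ 4, so +4): 20 + 4 = 24.
§2 applies (level before this adjustment is 24 ≥ 9, so +4): 24 + 4 = 28.
§3 applies: 28 − 3 = 25.
§4 applies: 25 − 1 = 24.
§5 applies: 24 + 3 = 27.
Level 27 exceeds the maximum of 23; capped at 23.
Final offense level: 23.
Criminal history: 6 prior points → Category Moderate (3-14).
Level 23 falls in the 22-23 band.
Grid: Level 22-23 × Category Moderate = 49-62 months.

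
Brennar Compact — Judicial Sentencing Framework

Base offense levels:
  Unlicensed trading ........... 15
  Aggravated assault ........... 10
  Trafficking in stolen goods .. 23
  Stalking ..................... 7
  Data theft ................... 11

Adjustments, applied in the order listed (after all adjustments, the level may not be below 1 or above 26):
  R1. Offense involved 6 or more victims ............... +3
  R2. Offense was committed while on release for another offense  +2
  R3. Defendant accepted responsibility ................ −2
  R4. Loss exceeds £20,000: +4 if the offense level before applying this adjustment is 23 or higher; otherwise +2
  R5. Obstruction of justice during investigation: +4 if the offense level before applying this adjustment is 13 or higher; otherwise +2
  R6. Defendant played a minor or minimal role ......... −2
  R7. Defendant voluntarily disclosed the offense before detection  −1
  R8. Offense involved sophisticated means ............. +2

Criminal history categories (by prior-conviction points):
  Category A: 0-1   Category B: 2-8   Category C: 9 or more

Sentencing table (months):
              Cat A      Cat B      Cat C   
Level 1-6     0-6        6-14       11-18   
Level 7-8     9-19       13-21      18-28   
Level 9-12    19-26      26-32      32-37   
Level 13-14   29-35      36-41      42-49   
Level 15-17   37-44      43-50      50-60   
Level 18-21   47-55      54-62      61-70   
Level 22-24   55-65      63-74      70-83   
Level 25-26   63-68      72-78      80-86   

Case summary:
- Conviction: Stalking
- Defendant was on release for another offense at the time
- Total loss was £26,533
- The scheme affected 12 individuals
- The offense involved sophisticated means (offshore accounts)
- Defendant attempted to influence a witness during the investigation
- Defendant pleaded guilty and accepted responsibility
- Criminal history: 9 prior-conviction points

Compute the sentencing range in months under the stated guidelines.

Base offense level for stalking: 7.
R1 applies: 7 + 3 = 10.
R2 applies: 10 + 2 = 12.
R3 applies: 12 − 2 = 10.
R4 applies (level before this adjustment is 10 < 23, so +2): 10 + 2 = 12.
R5 applies (level before this adjustment is 12 < 13, so +2): 12 + 2 = 14.
R6 does not apply.
R8 applies: 14 + 2 = 16.
Final offense level: 16.
Criminal history: 9 prior points → Category C (9+).
Level 16 falls in the 15-17 band.
Grid: Level 15-17 × Category C = 50-60 months.

50-60 months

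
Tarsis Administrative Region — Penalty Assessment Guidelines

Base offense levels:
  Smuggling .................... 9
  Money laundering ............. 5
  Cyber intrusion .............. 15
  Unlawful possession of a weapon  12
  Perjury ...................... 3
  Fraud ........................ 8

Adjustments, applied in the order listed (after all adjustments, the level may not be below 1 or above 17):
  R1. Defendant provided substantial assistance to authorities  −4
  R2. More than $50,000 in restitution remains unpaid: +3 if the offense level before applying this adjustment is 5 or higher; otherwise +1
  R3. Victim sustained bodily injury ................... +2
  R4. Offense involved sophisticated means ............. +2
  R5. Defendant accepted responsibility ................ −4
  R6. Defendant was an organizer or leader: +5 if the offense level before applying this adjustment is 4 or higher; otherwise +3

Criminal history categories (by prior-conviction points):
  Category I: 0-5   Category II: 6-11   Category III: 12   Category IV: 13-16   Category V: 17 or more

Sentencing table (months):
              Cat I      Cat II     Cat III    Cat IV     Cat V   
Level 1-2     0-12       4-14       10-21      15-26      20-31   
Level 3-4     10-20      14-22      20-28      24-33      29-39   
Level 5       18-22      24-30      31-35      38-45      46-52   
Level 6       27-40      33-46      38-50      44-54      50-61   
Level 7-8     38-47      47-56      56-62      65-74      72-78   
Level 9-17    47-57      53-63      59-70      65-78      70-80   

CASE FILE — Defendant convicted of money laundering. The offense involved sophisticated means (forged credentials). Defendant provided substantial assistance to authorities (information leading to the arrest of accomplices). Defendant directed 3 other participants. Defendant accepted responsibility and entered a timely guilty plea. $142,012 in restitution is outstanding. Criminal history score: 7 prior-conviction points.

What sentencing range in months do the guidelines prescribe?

14-22 months

Base offense level for money laundering: 5.
R1 applies: 5 − 4 = 1.
R2 applies (level before this adjustment is 1 < 5, so +1): 1 + 1 = 2.
R3 does not apply.
R4 applies: 2 + 2 = 4.
R5 applies: 4 − 4 = 0.
R6 applies (level before this adjustment is 0 < 4, so +3): 0 + 3 = 3.
Final offense level: 3.
Criminal history: 7 prior points → Category II (6-11).
Level 3 falls in the 3-4 band.
Grid: Level 3-4 × Category II = 14-22 months.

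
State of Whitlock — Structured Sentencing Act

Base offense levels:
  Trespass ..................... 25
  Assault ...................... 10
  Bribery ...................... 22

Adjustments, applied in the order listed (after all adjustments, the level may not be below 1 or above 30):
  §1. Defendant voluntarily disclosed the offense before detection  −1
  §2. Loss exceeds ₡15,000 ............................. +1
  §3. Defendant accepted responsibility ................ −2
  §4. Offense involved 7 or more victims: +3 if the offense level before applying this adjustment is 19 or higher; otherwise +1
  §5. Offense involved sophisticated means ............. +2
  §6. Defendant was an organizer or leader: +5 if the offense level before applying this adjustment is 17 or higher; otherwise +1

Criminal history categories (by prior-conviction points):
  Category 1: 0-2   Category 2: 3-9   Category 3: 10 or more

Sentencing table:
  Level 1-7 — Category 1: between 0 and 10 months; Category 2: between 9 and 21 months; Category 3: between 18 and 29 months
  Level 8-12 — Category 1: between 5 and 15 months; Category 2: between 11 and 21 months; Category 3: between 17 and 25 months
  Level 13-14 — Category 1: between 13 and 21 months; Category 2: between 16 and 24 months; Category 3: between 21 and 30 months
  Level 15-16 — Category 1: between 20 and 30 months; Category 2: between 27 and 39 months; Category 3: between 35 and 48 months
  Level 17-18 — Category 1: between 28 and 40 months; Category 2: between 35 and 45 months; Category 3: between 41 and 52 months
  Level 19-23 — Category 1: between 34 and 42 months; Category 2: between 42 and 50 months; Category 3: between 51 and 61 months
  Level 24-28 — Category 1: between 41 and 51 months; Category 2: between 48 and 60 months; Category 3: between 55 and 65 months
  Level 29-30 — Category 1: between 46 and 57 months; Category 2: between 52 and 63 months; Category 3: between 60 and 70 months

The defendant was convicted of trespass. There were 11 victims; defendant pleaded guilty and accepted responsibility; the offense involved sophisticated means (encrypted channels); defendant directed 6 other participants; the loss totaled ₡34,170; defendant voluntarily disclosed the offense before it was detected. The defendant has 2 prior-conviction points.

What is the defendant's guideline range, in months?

46-57 months

Base offense level for trespass: 25.
§1 applies: 25 − 1 = 24.
§2 applies: 24 + 1 = 25.
§3 applies: 25 − 2 = 23.
§4 applies (level before this adjustment is 23 ≥ 19, so +3): 23 + 3 = 26.
§5 applies: 26 + 2 = 28.
§6 applies (level before this adjustment is 28 ≥ 17, so +5): 28 + 5 = 33.
Level 33 exceeds the maximum of 30; capped at 30.
Final offense level: 30.
Criminal history: 2 prior points → Category 1 (0-2).
Level 30 falls in the 29-30 band.
Grid: Level 29-30 × Category 1 = 46-57 months.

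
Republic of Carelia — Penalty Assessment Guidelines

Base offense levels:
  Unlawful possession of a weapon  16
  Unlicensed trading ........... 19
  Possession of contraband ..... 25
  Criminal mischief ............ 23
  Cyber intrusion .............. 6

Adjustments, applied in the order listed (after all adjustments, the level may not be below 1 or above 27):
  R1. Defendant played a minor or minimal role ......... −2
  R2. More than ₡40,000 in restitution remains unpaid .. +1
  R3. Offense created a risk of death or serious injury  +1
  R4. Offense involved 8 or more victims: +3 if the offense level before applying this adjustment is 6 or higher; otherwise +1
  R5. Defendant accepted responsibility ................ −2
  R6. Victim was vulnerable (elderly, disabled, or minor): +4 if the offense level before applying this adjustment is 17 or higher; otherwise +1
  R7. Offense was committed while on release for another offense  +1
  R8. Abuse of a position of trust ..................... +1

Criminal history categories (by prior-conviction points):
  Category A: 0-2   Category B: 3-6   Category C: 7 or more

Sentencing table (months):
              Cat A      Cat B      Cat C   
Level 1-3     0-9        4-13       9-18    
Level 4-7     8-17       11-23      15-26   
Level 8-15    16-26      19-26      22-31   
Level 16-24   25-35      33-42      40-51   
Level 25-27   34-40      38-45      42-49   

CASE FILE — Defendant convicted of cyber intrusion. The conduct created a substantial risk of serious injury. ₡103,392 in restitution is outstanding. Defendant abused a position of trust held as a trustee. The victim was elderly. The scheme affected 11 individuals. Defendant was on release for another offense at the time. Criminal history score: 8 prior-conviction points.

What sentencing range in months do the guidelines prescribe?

22-31 months

Base offense level for cyber intrusion: 6.
R2 applies: 6 + 1 = 7.
R3 applies: 7 + 1 = 8.
R4 applies (level before this adjustment is 8 ≥ 6, so +3): 8 + 3 = 11.
R6 applies (level before this adjustment is 11 < 17, so +1): 11 + 1 = 12.
R7 applies: 12 + 1 = 13.
R8 applies: 13 + 1 = 14.
Final offense level: 14.
Criminal history: 8 prior points → Category C (7+).
Level 14 falls in the 8-15 band.
Grid: Level 8-15 × Category C = 22-31 months.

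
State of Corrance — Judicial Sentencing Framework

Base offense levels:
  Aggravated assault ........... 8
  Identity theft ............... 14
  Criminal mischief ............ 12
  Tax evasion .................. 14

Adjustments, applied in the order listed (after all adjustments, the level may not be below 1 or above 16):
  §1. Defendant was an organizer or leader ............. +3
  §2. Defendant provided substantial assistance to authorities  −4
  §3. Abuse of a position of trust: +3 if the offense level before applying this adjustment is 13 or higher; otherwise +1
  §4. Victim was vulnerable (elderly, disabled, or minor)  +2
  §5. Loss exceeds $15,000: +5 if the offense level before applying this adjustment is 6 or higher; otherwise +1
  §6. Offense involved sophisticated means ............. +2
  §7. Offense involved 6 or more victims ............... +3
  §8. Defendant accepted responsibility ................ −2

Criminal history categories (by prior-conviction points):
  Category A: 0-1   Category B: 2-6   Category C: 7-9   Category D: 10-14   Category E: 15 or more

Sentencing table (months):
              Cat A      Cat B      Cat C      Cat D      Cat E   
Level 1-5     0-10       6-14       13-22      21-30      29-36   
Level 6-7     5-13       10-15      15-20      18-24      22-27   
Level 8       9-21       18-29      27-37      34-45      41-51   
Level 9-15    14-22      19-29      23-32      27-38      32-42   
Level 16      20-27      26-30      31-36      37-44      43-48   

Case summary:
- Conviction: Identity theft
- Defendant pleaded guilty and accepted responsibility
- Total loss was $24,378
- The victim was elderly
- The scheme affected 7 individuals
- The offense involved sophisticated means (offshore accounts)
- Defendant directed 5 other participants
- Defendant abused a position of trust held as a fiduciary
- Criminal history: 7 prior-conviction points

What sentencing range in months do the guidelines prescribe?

Base offense level for identity theft: 14.
§1 applies: 14 + 3 = 17.
§2 does not apply.
§3 applies (level before this adjustment is 17 ≥ 13, so +3): 17 + 3 = 20.
§4 applies: 20 + 2 = 22.
§5 applies (level before this adjustment is 22 ≥ 6, so +5): 22 + 5 = 27.
§6 applies: 27 + 2 = 29.
§7 applies: 29 + 3 = 32.
§8 applies: 32 − 2 = 30.
Level 30 exceeds the maximum of 16; capped at 16.
Final offense level: 16.
Criminal history: 7 prior points → Category C (7-9).
Level 16 falls in the 16 band.
Grid: Level 16 × Category C = 31-36 months.

31-36 months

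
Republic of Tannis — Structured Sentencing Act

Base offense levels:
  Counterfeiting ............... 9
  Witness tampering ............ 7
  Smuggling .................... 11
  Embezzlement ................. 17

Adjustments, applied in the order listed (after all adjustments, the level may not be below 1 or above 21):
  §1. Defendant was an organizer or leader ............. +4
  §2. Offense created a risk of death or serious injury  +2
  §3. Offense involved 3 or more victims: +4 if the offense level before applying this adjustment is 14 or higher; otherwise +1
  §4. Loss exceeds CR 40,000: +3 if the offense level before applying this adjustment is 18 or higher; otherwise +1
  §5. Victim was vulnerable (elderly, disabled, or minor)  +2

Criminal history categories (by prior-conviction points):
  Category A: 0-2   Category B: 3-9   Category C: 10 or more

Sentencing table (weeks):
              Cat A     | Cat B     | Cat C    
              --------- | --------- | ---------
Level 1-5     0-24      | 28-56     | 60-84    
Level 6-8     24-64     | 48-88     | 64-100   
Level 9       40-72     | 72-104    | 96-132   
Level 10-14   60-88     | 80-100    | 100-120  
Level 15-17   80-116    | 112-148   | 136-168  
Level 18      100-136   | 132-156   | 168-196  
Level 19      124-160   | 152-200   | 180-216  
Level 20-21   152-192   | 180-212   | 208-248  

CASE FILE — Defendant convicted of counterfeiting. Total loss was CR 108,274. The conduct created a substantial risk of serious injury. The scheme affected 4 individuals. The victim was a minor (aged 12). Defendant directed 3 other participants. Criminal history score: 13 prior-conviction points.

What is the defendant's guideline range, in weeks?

Base offense level for counterfeiting: 9.
§1 applies: 9 + 4 = 13.
§2 applies: 13 + 2 = 15.
§3 applies (level before this adjustment is 15 ≥ 14, so +4): 15 + 4 = 19.
§4 applies (level before this adjustment is 19 ≥ 18, so +3): 19 + 3 = 22.
§5 applies: 22 + 2 = 24.
Level 24 exceeds the maximum of 21; capped at 21.
Final offense level: 21.
Criminal history: 13 prior points → Category C (10+).
Level 21 falls in the 20-21 band.
Grid: Level 20-21 × Category C = 208-248 weeks.

208-248 weeks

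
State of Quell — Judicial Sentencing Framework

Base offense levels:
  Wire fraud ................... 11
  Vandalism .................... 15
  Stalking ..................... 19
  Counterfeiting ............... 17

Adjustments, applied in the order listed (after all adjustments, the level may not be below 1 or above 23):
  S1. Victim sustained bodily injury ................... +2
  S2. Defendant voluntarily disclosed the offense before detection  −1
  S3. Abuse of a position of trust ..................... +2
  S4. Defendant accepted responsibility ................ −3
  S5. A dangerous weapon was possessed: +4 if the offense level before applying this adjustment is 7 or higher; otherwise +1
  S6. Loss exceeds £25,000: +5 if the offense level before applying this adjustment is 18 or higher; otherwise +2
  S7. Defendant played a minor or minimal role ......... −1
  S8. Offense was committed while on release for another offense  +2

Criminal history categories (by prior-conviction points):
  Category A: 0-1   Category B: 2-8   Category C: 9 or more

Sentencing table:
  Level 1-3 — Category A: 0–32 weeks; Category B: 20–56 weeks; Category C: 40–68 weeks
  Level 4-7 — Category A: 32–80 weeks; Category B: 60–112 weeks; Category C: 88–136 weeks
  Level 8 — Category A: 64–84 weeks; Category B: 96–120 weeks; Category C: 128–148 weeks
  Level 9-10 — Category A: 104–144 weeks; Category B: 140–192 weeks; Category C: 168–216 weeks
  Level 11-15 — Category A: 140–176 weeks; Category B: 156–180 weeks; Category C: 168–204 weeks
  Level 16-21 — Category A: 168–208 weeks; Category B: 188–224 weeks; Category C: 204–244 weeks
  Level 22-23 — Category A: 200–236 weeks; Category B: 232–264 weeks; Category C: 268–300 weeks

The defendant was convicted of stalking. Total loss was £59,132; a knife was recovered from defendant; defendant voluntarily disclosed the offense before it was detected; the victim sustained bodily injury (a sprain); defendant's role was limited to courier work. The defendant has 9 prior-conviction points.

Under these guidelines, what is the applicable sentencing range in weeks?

Base offense level for stalking: 19.
S1 applies: 19 + 2 = 21.
S2 applies: 21 − 1 = 20.
S3 does not apply.
S5 applies (level before this adjustment is 20 ≥ 7, so +4): 20 + 4 = 24.
S6 applies (level before this adjustment is 24 ≥ 18, so +5): 24 + 5 = 29.
S7 applies: 29 − 1 = 28.
S8 does not apply.
Level 28 exceeds the maximum of 23; capped at 23.
Final offense level: 23.
Criminal history: 9 prior points → Category C (9+).
Level 23 falls in the 22-23 band.
Grid: Level 22-23 × Category C = 268-300 weeks.

268-300 weeks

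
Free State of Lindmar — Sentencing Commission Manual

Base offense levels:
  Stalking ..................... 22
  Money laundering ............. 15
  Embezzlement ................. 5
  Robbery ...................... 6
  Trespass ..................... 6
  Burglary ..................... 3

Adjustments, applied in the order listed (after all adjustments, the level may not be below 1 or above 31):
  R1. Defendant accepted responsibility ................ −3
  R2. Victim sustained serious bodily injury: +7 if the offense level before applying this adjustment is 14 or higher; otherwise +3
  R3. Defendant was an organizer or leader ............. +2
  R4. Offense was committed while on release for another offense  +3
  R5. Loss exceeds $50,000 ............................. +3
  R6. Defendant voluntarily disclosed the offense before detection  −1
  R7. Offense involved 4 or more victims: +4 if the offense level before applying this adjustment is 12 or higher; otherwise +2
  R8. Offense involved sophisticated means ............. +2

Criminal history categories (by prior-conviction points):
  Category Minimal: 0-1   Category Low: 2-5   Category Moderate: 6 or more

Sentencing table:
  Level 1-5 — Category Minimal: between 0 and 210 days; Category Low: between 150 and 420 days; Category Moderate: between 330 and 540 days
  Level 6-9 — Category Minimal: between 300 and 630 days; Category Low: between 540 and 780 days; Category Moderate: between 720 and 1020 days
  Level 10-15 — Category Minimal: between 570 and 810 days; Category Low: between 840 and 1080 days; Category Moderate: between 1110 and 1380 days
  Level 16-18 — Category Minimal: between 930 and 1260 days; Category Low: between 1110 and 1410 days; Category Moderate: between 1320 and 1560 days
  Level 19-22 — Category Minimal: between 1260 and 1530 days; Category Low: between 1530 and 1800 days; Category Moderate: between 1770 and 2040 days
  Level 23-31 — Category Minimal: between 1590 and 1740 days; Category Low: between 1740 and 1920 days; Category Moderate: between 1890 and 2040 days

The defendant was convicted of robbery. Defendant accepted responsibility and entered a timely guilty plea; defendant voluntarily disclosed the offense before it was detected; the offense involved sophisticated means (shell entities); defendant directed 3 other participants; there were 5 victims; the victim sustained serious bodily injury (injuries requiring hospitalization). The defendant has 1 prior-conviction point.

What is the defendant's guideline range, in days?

570-810 days

Base offense level for robbery: 6.
R1 applies: 6 − 3 = 3.
R2 applies (level before this adjustment is 3 < 14, so +3): 3 + 3 = 6.
R3 applies: 6 + 2 = 8.
R5 does not apply.
R6 applies: 8 − 1 = 7.
R7 applies (level before this adjustment is 7 < 12, so +2): 7 + 2 = 9.
R8 applies: 9 + 2 = 11.
Final offense level: 11.
Criminal history: 1 prior point → Category Minimal (0-1).
Level 11 falls in the 10-15 band.
Grid: Level 10-15 × Category Minimal = 570-810 days.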